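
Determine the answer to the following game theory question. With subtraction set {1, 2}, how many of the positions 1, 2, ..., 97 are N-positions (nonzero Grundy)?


Subtraction set S = {1, 2}, so G(n) = n mod 3.
G(n) = 0 when n is a multiple of 3.
Multiples of 3 in [1, 97]: 32
N-positions (nonzero Grundy) = 97 - 32 = 65

65


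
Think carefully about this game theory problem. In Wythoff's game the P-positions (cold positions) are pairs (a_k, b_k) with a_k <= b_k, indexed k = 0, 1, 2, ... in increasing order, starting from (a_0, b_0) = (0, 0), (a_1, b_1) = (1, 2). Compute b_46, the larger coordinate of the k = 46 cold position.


By Wythoff's theorem, a_k = floor(k * phi) and b_k = floor(k * phi^2) = a_k + k, where phi = (1 + sqrt(5))/2 is the golden ratio.
phi = (1 + sqrt(5))/2 = 1.618034
phi^2 = phi + 1 = 2.618034
k = 46
k * phi^2 = 46 * 2.618034 = 120.429563
b_46 = floor(k * phi^2) = 120 (check: a_46 + k = 74 + 46 = 120)

120


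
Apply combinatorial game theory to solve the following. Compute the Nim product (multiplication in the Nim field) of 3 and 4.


Nim multiplication is bilinear over XOR: (u XOR v) * w = (u*w) XOR (v*w).
So we split each operand into its bit components and XOR the pairwise Nim products.
3 = 1 + 2 (as XOR of powers of 2).
4 = 4 (as XOR of powers of 2).
Using the standard Nim-product table on single bits:
  2*2 = 3,   2*4 = 8,   2*8 = 12,
  4*4 = 6,   4*8 = 11,  8*8 = 13,
and  1*x = x (identity), k*l = l*k (commutative).
Pairwise Nim products:
  1 * 4 = 4
  2 * 4 = 8
XOR them: 4 XOR 8 = 12.
Result: 3 * 4 = 12 (in Nim).

12


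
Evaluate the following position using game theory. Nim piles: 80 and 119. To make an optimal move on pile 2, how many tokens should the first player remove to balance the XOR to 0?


Piles: 80 and 119
Current XOR: 80 XOR 119 = 39 (non-zero, so this is an N-position).
To make the XOR zero, we need to find a move that balances the piles.
For pile 2 (size 119): target = 119 XOR 39 = 80
We reduce pile 2 from 119 to 80.
Tokens removed: 119 - 80 = 39
Verification: 80 XOR 80 = 0

39


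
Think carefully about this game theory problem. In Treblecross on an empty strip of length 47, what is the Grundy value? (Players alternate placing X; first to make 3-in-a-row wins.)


Treblecross: place X on empty cells; 3-in-a-row wins.
Playing within two cells of an existing X lets the opponent win at once, so sensible play treats the cells i-2..i+2 around each X as dead. The player left with no safe cell loses, so this is a normal-play take-away game on strips of safe cells.
Placing X at cell i (0-indexed) of a strip of k safe cells leaves independent strips of sizes max(0, i-2) and max(0, k-i-3). Hence G(k) = mex{ G(max(0,i-2)) XOR G(max(0,k-i-3)) : 0 <= i < k }, with G(0) = 0.
G(1): splits (0,0):0^0=0 -> mex({0}) = 1
G(2): splits (0,0):0^0=0 -> mex({0}) = 1
G(3): splits (0,0):0^0=0 -> mex({0}) = 1
G(4): splits (0,1):0^1=1 (0,0):0^0=0 -> mex({0, 1}) = 2
G(5): splits (0,2):0^1=1 (0,1):0^1=1 (0,0):0^0=0 -> mex({0, 1}) = 2
G(6) = mex({1}) = 0
G(7) = mex({0, 1, 2}) = 3
G(8) = mex({0, 1, 2}) = 3
G(9) = mex({0, 2}) = 1
G(10) = mex({0, 2, 3}) = 1
G(11) = mex({0, 3}) = 1
G(12) = mex({1, 3}) = 0
G(13) = mex({0, 1, 2, 3}) = 4
G(14) = mex({0, 1, 2}) = 3
G(15) = mex({0, 1, 2}) = 3
G(16) = mex({0, 1, 2, 4}) = 3
G(17) = mex({0, 1, 3, 4}) = 2
G(18) = mex({0, 1, 3, 4}) = 2
G(19) = mex({0, 1, 3, 5}) = 2
G(20) = mex({0, 1, 2, 3, 5}) = 4
G(21) = mex({0, 1, 2, 3, 5}) = 4
G(22) = mex({1, 2, 6}) = 0
G(23) = mex({0, 1, 2, 3, 4, 6}) = 5
G(24) = mex({0, 1, 2, 3, 4}) = 5
G(25) = mex({0, 1, 3, 4, 7}) = 2
G(26) = mex({0, 1, 3, 4, 5, 7}) = 2
G(27) = mex({0, 1, 3, 5}) = 2
G(28) = mex({0, 1, 2, 5}) = 3
G(29) = mex({0, 1, 2, 4, 5, 6}) = 3
G(30) = mex({1, 2, 4, 6}) = 0
G(31) = mex({0, 1, 2, 3, 4, 6}) = 5
G(32) = mex({1, 2, 3, 4, 7}) = 0
G(33) = mex({0, 3, 7}) = 1
G(34) = mex({0, 2, 3, 5, 7}) = 1
G(35) = mex({0, 2, 3, 5, 6}) = 1
G(36) = mex({0, 1, 2, 5, 6}) = 3
G(37) = mex({0, 1, 2, 4, 5, 6}) = 3
G(38) = mex({0, 1, 2, 4}) = 3
G(39) = mex({0, 1, 2, 3, 4, 7}) = 5
G(40) = mex({0, 1, 2, 3, 4, 5, 7}) = 6
G(41) = mex({0, 1, 2, 3, 5, 7}) = 4
G(42) = mex({0, 1, 2, 3, 5, 6, 7}) = 4
G(43) = mex({0, 2, 3, 5, 6}) = 1
G(44) = mex({1, 2, 3, 4, 5, 6}) = 0
G(45) = mex({0, 1, 2, 3, 4, 6, 7}) = 5
G(46) = mex({0, 1, 2, 3, 4, 7}) = 5
G(47) = mex({0, 1, 2, 3, 4, 5, 7}) = 6
Therefore G(47) = 6.

6


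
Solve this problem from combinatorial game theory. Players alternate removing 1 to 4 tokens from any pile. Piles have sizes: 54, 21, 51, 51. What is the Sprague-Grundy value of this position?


Subtraction set: {1, 2, 3, 4}
For this subtraction set, G(n) = n mod 5 (period = max + 1 = 5).
Pile 1 (size 54): G(54) = 54 mod 5 = 4
Pile 2 (size 21): G(21) = 21 mod 5 = 1
Pile 3 (size 51): G(51) = 51 mod 5 = 1
Pile 4 (size 51): G(51) = 51 mod 5 = 1
Total Grundy value = XOR of all: 4 XOR 1 XOR 1 XOR 1 = 5

5


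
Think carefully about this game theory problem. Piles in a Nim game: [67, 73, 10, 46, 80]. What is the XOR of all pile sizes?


We need the XOR (exclusive or) of all pile sizes.
After XOR-ing pile 1 (size 67): 0 XOR 67 = 67
After XOR-ing pile 2 (size 73): 67 XOR 73 = 10
After XOR-ing pile 3 (size 10): 10 XOR 10 = 0
After XOR-ing pile 4 (size 46): 0 XOR 46 = 46
After XOR-ing pile 5 (size 80): 46 XOR 80 = 126
The Nim-value of this position is 126.

126


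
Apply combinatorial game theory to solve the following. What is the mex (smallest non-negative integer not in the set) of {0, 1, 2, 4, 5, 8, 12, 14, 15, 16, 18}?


Set = {0, 1, 2, 4, 5, 8, 12, 14, 15, 16, 18}
0 is in the set.
1 is in the set.
2 is in the set.
3 is NOT in the set. This is the mex.
mex = 3

3


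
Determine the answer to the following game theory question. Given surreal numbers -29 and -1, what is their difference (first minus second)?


x = -29, y = -1
x - y = -29 - -1 = -28

-28


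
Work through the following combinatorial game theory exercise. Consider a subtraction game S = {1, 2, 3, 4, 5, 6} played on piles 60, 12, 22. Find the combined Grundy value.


Subtraction set: {1, 2, 3, 4, 5, 6}
For this subtraction set, G(n) = n mod 7 (period = max + 1 = 7).
Pile 1 (size 60): G(60) = 60 mod 7 = 4
Pile 2 (size 12): G(12) = 12 mod 7 = 5
Pile 3 (size 22): G(22) = 22 mod 7 = 1
Total Grundy value = XOR of all: 4 XOR 5 XOR 1 = 0

0


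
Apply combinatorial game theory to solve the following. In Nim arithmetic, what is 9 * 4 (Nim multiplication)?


Nim multiplication is bilinear over XOR: (u XOR v) * w = (u*w) XOR (v*w).
So we split each operand into its bit components and XOR the pairwise Nim products.
9 = 1 + 8 (as XOR of powers of 2).
4 = 4 (as XOR of powers of 2).
Using the standard Nim-product table on single bits:
  2*2 = 3,   2*4 = 8,   2*8 = 12,
  4*4 = 6,   4*8 = 11,  8*8 = 13,
and  1*x = x (identity), k*l = l*k (commutative).
Pairwise Nim products:
  1 * 4 = 4
  8 * 4 = 11
XOR them: 4 XOR 11 = 15.
Result: 9 * 4 = 15 (in Nim).

15


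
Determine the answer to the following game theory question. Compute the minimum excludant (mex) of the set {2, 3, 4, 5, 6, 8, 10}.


Set = {2, 3, 4, 5, 6, 8, 10}
0 is NOT in the set. This is the mex.
mex = 0

0


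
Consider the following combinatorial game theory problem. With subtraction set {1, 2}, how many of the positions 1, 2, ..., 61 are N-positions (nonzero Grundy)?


Subtraction set S = {1, 2}, so G(n) = n mod 3.
G(n) = 0 when n is a multiple of 3.
Multiples of 3 in [1, 61]: 20
N-positions (nonzero Grundy) = 61 - 20 = 41

41


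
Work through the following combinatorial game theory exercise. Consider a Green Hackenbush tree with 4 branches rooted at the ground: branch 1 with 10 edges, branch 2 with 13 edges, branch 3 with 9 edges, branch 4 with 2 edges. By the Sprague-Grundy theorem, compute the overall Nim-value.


The tree has 4 branches from the ground vertex.
In Green Hackenbush, the Nim-value of a simple path of length k is k.
Branch 1: length 10, Nim-value = 10
Branch 2: length 13, Nim-value = 13
Branch 3: length 9, Nim-value = 9
Branch 4: length 2, Nim-value = 2
Total Nim-value = XOR of all branch values:
0 XOR 10 = 10
10 XOR 13 = 7
7 XOR 9 = 14
14 XOR 2 = 12
Nim-value of the tree = 12

12


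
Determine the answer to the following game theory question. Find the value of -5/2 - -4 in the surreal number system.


x = -5/2, y = -4
Converting to common denominator: 2
x = -5/2, y = -8/2
x - y = -5/2 - -4 = 3/2

3/2


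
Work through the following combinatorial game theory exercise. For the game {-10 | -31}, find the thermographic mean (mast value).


Game = {-10 | -31}, a switch {a | b} with numbers a > b.
Its thermograph has left wall a - t and right wall b + t, which meet at t = (a - b)/2, where both equal (a + b)/2. So the mast (mean value) is at (a + b)/2.
Mean = (-10 + (-31))/2 = -41/2 = -41/2

-41/2


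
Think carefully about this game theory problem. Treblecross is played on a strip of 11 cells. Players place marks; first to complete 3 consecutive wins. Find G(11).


Treblecross: place X on empty cells; 3-in-a-row wins.
Playing within two cells of an existing X lets the opponent win at once, so sensible play treats the cells i-2..i+2 around each X as dead. The player left with no safe cell loses, so this is a normal-play take-away game on strips of safe cells.
Placing X at cell i (0-indexed) of a strip of k safe cells leaves independent strips of sizes max(0, i-2) and max(0, k-i-3). Hence G(k) = mex{ G(max(0,i-2)) XOR G(max(0,k-i-3)) : 0 <= i < k }, with G(0) = 0.
G(1): splits (0,0):0^0=0 -> mex({0}) = 1
G(2): splits (0,0):0^0=0 -> mex({0}) = 1
G(3): splits (0,0):0^0=0 -> mex({0}) = 1
G(4): splits (0,1):0^1=1 (0,0):0^0=0 -> mex({0, 1}) = 2
G(5): splits (0,2):0^1=1 (0,1):0^1=1 (0,0):0^0=0 -> mex({0, 1}) = 2
G(6) = mex({1}) = 0
G(7) = mex({0, 1, 2}) = 3
G(8) = mex({0, 1, 2}) = 3
G(9) = mex({0, 2}) = 1
G(10) = mex({0, 2, 3}) = 1
G(11) = mex({0, 3}) = 1
Therefore G(11) = 1.

1


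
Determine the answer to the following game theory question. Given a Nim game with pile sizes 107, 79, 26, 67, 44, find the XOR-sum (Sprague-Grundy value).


We need the XOR (exclusive or) of all pile sizes.
After XOR-ing pile 1 (size 107): 0 XOR 107 = 107
After XOR-ing pile 2 (size 79): 107 XOR 79 = 36
After XOR-ing pile 3 (size 26): 36 XOR 26 = 62
After XOR-ing pile 4 (size 67): 62 XOR 67 = 125
After XOR-ing pile 5 (size 44): 125 XOR 44 = 81
The Nim-value of this position is 81.

81


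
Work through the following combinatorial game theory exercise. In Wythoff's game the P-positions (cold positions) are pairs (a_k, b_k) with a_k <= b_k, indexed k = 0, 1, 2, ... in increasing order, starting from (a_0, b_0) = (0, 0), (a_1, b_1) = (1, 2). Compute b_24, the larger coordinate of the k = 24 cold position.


By Wythoff's theorem, a_k = floor(k * phi) and b_k = floor(k * phi^2) = a_k + k, where phi = (1 + sqrt(5))/2 is the golden ratio.
phi = (1 + sqrt(5))/2 = 1.618034
phi^2 = phi + 1 = 2.618034
k = 24
k * phi^2 = 24 * 2.618034 = 62.832816
b_24 = floor(k * phi^2) = 62 (check: a_24 + k = 38 + 24 = 62)

62


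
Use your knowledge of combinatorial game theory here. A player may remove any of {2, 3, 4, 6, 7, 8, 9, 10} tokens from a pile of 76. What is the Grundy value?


The subtraction set is S = {2, 3, 4, 6, 7, 8, 9, 10}.
G(k) = mex{ G(k - s) : s in S, s <= k }. We compute iteratively: G(0) = 0.
G(1) = mex({}) = 0
G(2) = mex({0}) = 1
G(3) = mex({0}) = 1
G(4) = mex({0, 1}) = 2
G(5) = mex({0, 1}) = 2
G(6) = mex({0, 1, 2}) = 3
G(7) = mex({0, 1, 2}) = 3
G(8) = mex({0, 1, 2, 3}) = 4
G(9) = mex({0, 1, 2, 3}) = 4
G(10) = mex({0, 1, 2, 3, 4}) = 5
G(11) = mex({0, 1, 2, 3, 4}) = 5
G(12) = mex({1, 2, 3, 4, 5}) = 0
G(13) = mex({1, 2, 3, 4, 5}) = 0
G(14) = mex({0, 2, 3, 4, 5}) = 1
G(15) = mex({0, 2, 3, 4, 5}) = 1
G(16) = mex({0, 1, 3, 4, 5}) = 2
G(17) = mex({0, 1, 3, 4, 5}) = 2
G(18) = mex({0, 1, 2, 4, 5}) = 3
G(19) = mex({0, 1, 2, 4, 5}) = 3
G(20) = mex({0, 1, 2, 3, 5}) = 4
G(21) = mex({0, 1, 2, 3, 5}) = 4
Observe that G(12)..G(21) = 0, 0, 1, 1, 2, 2, 3, 3, 4, 4 repeats G(0)..G(9) = 0, 0, 1, 1, 2, 2, 3, 3, 4, 4.
For k >= max(S) = 10, G(k) is determined by the previous 10 values G(k-10)..G(k-1); a window of 10 consecutive values has recurred shifted by 12, so by induction G(k + 12) = G(k) for all k >= 0: the sequence is periodic from the start with period 12.
One period: G(0..11) = 0, 0, 1, 1, 2, 2, 3, 3, 4, 4, 5, 5.
76 mod 12 = 4, so G(76) = G(4) = 2.

2


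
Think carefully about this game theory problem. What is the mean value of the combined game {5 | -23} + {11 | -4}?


G1 = {5 | -23}, G2 = {11 | -4}
Each is a switch {a | b} with numbers a > b; its mean value is (a + b)/2, and mean value is additive over game sums: m(G1 + G2) = m(G1) + m(G2).
Mean of G1 = (5 + (-23))/2 = -18/2 = -9
Mean of G2 = (11 + (-4))/2 = 7/2 = 7/2
Mean of G1 + G2 = -9 + 7/2 = -11/2

-11/2


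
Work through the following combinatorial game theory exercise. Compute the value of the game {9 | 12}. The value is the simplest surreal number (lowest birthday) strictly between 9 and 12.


Left options: {9}, max = 9
Right options: {12}, min = 12
All options are numbers and max(Left) < min(Right), so by the simplicity theorem the value is the simplest (earliest-born) number strictly between 9 and 12.
Integers 10 through 11 all lie strictly between 9 and 12.
Among integers, the simplest (lowest birthday = smallest |n|; 0 is born on day 0, +-n on day n) is 10.
No non-integer in the interval can be simpler: if x is a non-integer in the interval, then floor(x) or ceil(x) also lies in the interval (the interval contains an integer), and both are proper prefixes of x's sign expansion, i.e. born earlier. So the game value is 10.
Game value = 10

10


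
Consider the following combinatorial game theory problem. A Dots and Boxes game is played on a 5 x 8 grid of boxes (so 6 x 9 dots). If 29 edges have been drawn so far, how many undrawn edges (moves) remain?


Grid: 5 x 8 boxes, i.e. 6 rows and 9 columns of dots.
Horizontal edges: (rows + 1) * cols = 6 * 8 = 48
Vertical edges: rows * (cols + 1) = 5 * 9 = 45
Total edges: 48 + 45 = 93
Edges drawn: 29
Remaining: 93 - 29 = 64

64


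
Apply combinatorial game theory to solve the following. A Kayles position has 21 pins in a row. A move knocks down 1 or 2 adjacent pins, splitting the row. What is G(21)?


Kayles: a move removes 1 or 2 adjacent pins from a contiguous row.
Removing pins from a row of k leaves two independent rows (a, b) with a + b = k - 1 (one pin) or a + b = k - 2 (two pins); an end removal gives a = 0.
By Sprague-Grundy, G(k) = mex{ G(a) XOR G(b) } over all these splits. G(0) = 0.
G(1): splits (0,0):0^0=0 -> mex({0}) = 1
G(2): splits (0,1):0^1=1 (0,0):0^0=0 -> mex({0, 1}) = 2
G(3): splits (0,2):0^2=2 (1,1):1^1=0 (0,1):0^1=1 -> mex({0, 1, 2}) = 3
G(4): splits (0,3):0^3=3 (1,2):1^2=3 (0,2):0^2=2 (1,1):1^1=0 -> mex({0, 2, 3}) = 1
G(5): splits (0,4):0^1=1 (1,3):1^3=2 (2,2):2^2=0 (0,3):0^3=3 (1,2):1^2=3 -> mex({0, 1, 2, 3}) = 4
G(6) = mex({0, 1, 2, 4}) = 3
G(7) = mex({0, 1, 3, 4, 5}) = 2
G(8) = mex({0, 2, 3, 5, 6}) = 1
G(9) = mex({0, 1, 2, 3, 6, 7}) = 4
G(10) = mex({0, 1, 3, 4, 5, 7}) = 2
G(11) = mex({0, 1, 2, 3, 4, 5}) = 6
G(12) = mex({0, 1, 2, 3, 5, 6, 7}) = 4
G(13) = mex({0, 2, 3, 4, 6, 7}) = 1
G(14) = mex({0, 1, 4, 5, 6, 7}) = 2
G(15) = mex({0, 1, 2, 3, 4, 5, 6}) = 7
G(16) = mex({0, 2, 3, 5, 6, 7}) = 1
G(17) = mex({0, 1, 2, 3, 5, 6, 7}) = 4
G(18) = mex({0, 1, 2, 4, 5, 6}) = 3
G(19) = mex({0, 1, 3, 4, 5, 7}) = 2
G(20) = mex({0, 2, 3, 4, 5, 6, 7}) = 1
G(21) = mex({0, 1, 2, 3, 5, 6, 7}) = 4
Therefore G(21) = 4.

4


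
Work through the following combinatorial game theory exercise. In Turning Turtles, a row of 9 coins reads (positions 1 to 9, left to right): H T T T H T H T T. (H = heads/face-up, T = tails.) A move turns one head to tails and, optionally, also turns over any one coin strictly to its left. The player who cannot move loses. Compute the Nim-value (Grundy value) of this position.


Coins: H T T T H T H T T
Key fact: a single head at position k behaves exactly like a Nim heap of size k (turning it to T and optionally flipping a coin at j < k corresponds to moving the heap from k to j, or to 0), and heads combine as a disjunctive sum (two heads at the same place would cancel, matching j XOR j = 0). So the Nim-value is the XOR of the 1-indexed positions of the heads.
Face-up positions (1-indexed): [1, 5, 7]
XOR 0 with 1: 0 XOR 1 = 1
XOR 1 with 5: 1 XOR 5 = 4
XOR 4 with 7: 4 XOR 7 = 3
Nim-value = 3

3


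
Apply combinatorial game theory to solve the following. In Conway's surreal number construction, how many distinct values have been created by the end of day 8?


Day 0: {|} = 0 is born. Count = 1.
Day n: the number of surreal numbers born by day n is 2^(n+1) - 1.
By day 0: 2^1 - 1 = 1
By day 1: 2^2 - 1 = 3
By day 2: 2^3 - 1 = 7
By day 3: 2^4 - 1 = 15
By day 4: 2^5 - 1 = 31
By day 5: 2^6 - 1 = 63
By day 6: 2^7 - 1 = 127
By day 7: 2^8 - 1 = 255
By day 8: 2^9 - 1 = 511
By day 8: 511 surreal numbers.

511


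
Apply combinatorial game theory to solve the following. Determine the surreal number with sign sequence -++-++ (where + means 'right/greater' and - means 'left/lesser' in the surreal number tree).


Sign expansion: -++-++
Rule: track bounds (lo, hi), initially (-inf, +inf). On '+', the current value becomes lo and we move to the simplest number in (value, hi): value + 1 if hi = +inf, otherwise the midpoint (value + hi)/2. On '-', the current value becomes hi and we move to value - 1 if lo = -inf, otherwise the midpoint (lo + value)/2.
Start at 0.
Step 1: sign = -, move left. Bounds: (-inf, 0). Value = -1
Step 2: sign = +, move right. Bounds: (-1, 0). Value = -1/2
Step 3: sign = +, move right. Bounds: (-1/2, 0). Value = -1/4
Step 4: sign = -, move left. Bounds: (-1/2, -1/4). Value = -3/8
Step 5: sign = +, move right. Bounds: (-3/8, -1/4). Value = -5/16
Step 6: sign = +, move right. Bounds: (-5/16, -1/4). Value = -9/32
The surreal number with sign expansion -++-++ is -9/32.

-9/32


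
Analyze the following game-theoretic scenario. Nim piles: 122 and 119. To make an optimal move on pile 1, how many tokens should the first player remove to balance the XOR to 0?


Piles: 122 and 119
Current XOR: 122 XOR 119 = 13 (non-zero, so this is an N-position).
To make the XOR zero, we need to find a move that balances the piles.
For pile 1 (size 122): target = 122 XOR 13 = 119
We reduce pile 1 from 122 to 119.
Tokens removed: 122 - 119 = 3
Verification: 119 XOR 119 = 0

3


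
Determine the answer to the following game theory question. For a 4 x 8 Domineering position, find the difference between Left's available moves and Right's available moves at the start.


Board is 4 x 8 (rows x cols).
Left (vertical) placements: (rows-1) * cols = 3 * 8 = 24
Right (horizontal) placements: rows * (cols-1) = 4 * 7 = 28
Advantage = Left - Right = 24 - 28 = -4

-4


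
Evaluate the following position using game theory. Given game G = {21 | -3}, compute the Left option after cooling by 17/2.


Original game: {21 | -3} (a switch {a | b} with a > b).
Cooling by t (for t below the temperature (a - b)/2 = 12) taxes each move by t: {a | b} cooled by t is {a - t | b + t}.
Cooling amount: t = 17/2
Cooled Left option: 21 - 17/2 = 25/2
Cooled Right option: -3 + 17/2 = 11/2
Cooled game: {25/2 | 11/2}
Left option = 25/2

25/2


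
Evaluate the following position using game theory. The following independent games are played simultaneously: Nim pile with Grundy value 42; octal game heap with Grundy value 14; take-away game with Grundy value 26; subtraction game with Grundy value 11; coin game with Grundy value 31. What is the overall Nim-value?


By the Sprague-Grundy theorem, the Grundy value of a sum of games is the XOR of individual Grundy values.
Nim pile: Grundy value = 42. Running XOR: 0 XOR 42 = 42
octal game heap: Grundy value = 14. Running XOR: 42 XOR 14 = 36
take-away game: Grundy value = 26. Running XOR: 36 XOR 26 = 62
subtraction game: Grundy value = 11. Running XOR: 62 XOR 11 = 53
coin game: Grundy value = 31. Running XOR: 53 XOR 31 = 42
The combined Grundy value is 42.

42


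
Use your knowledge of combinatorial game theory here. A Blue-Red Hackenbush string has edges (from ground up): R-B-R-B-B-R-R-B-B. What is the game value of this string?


Edges (from ground): R-B-R-B-B-R-R-B-B
By Berlekamp's sign-expansion rule, a Blue-Red Hackenbush stalk has the value of the surreal number whose sign sequence is the edge sequence with B -> + and R -> -.
Sign sequence: -+-++--++
Trace the sign expansion in the surreal number tree, starting from 0:
Edge 1: R (sign -) -> bounds (-inf, 0), value = -1
Edge 2: B (sign +) -> bounds (-1, 0), value = -1/2
Edge 3: R (sign -) -> bounds (-1, -1/2), value = -3/4
Edge 4: B (sign +) -> bounds (-3/4, -1/2), value = -5/8
Edge 5: B (sign +) -> bounds (-5/8, -1/2), value = -9/16
Edge 6: R (sign -) -> bounds (-5/8, -9/16), value = -19/32
Edge 7: R (sign -) -> bounds (-5/8, -19/32), value = -39/64
Edge 8: B (sign +) -> bounds (-39/64, -19/32), value = -77/128
Edge 9: B (sign +) -> bounds (-77/128, -19/32), value = -153/256
Game value = -153/256

-153/256


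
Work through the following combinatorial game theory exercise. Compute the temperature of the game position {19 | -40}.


The game is {19 | -40}, a switch {a | b} with numbers a > b.
Cooling {a | b} by t gives {a - t | b + t}, which stops being hot when a - t = b + t, i.e. at t = (a - b)/2. So the temperature of a switch is (a - b)/2.
Temperature = (Left option - Right option) / 2
= (19 - (-40)) / 2
= 59 / 2
= 59/2

59/2


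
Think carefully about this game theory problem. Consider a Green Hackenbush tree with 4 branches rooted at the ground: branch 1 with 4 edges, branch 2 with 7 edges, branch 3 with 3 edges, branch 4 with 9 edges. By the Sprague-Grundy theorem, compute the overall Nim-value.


The tree has 4 branches from the ground vertex.
In Green Hackenbush, the Nim-value of a simple path of length k is k.
Branch 1: length 4, Nim-value = 4
Branch 2: length 7, Nim-value = 7
Branch 3: length 3, Nim-value = 3
Branch 4: length 9, Nim-value = 9
Total Nim-value = XOR of all branch values:
0 XOR 4 = 4
4 XOR 7 = 3
3 XOR 3 = 0
0 XOR 9 = 9
Nim-value of the tree = 9

9


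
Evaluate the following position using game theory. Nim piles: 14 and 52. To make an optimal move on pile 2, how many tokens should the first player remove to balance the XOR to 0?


Piles: 14 and 52
Current XOR: 14 XOR 52 = 58 (non-zero, so this is an N-position).
To make the XOR zero, we need to find a move that balances the piles.
For pile 2 (size 52): target = 52 XOR 58 = 14
We reduce pile 2 from 52 to 14.
Tokens removed: 52 - 14 = 38
Verification: 14 XOR 14 = 0

38


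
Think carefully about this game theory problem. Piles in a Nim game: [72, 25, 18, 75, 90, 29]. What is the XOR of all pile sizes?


We need the XOR (exclusive or) of all pile sizes.
After XOR-ing pile 1 (size 72): 0 XOR 72 = 72
After XOR-ing pile 2 (size 25): 72 XOR 25 = 81
After XOR-ing pile 3 (size 18): 81 XOR 18 = 67
After XOR-ing pile 4 (size 75): 67 XOR 75 = 8
After XOR-ing pile 5 (size 90): 8 XOR 90 = 82
After XOR-ing pile 6 (size 29): 82 XOR 29 = 79
The Nim-value of this position is 79.

79


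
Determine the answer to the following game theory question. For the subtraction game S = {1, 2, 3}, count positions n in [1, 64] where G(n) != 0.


Subtraction set S = {1, 2, 3}, so G(n) = n mod 4.
G(n) = 0 when n is a multiple of 4.
Multiples of 4 in [1, 64]: 16
N-positions (nonzero Grundy) = 64 - 16 = 48

48


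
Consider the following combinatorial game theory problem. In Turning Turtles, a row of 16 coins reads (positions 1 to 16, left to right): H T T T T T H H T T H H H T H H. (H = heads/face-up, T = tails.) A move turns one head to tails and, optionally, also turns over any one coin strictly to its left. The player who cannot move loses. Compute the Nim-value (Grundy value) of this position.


Coins: H T T T T T H H T T H H H T H H
Key fact: a single head at position k behaves exactly like a Nim heap of size k (turning it to T and optionally flipping a coin at j < k corresponds to moving the heap from k to j, or to 0), and heads combine as a disjunctive sum (two heads at the same place would cancel, matching j XOR j = 0). So the Nim-value is the XOR of the 1-indexed positions of the heads.
Face-up positions (1-indexed): [1, 7, 8, 11, 12, 13, 15, 16]
XOR 0 with 1: 0 XOR 1 = 1
XOR 1 with 7: 1 XOR 7 = 6
XOR 6 with 8: 6 XOR 8 = 14
XOR 14 with 11: 14 XOR 11 = 5
XOR 5 with 12: 5 XOR 12 = 9
XOR 9 with 13: 9 XOR 13 = 4
XOR 4 with 15: 4 XOR 15 = 11
XOR 11 with 16: 11 XOR 16 = 27
Nim-value = 27

27


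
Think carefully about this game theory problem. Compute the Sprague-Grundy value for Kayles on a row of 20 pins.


Kayles: a move removes 1 or 2 adjacent pins from a contiguous row.
Removing pins from a row of k leaves two independent rows (a, b) with a + b = k - 1 (one pin) or a + b = k - 2 (two pins); an end removal gives a = 0.
By Sprague-Grundy, G(k) = mex{ G(a) XOR G(b) } over all these splits. G(0) = 0.
G(1): splits (0,0):0^0=0 -> mex({0}) = 1
G(2): splits (0,1):0^1=1 (0,0):0^0=0 -> mex({0, 1}) = 2
G(3): splits (0,2):0^2=2 (1,1):1^1=0 (0,1):0^1=1 -> mex({0, 1, 2}) = 3
G(4): splits (0,3):0^3=3 (1,2):1^2=3 (0,2):0^2=2 (1,1):1^1=0 -> mex({0, 2, 3}) = 1
G(5): splits (0,4):0^1=1 (1,3):1^3=2 (2,2):2^2=0 (0,3):0^3=3 (1,2):1^2=3 -> mex({0, 1, 2, 3}) = 4
G(6) = mex({0, 1, 2, 4}) = 3
G(7) = mex({0, 1, 3, 4, 5}) = 2
G(8) = mex({0, 2, 3, 5, 6}) = 1
G(9) = mex({0, 1, 2, 3, 6, 7}) = 4
G(10) = mex({0, 1, 3, 4, 5, 7}) = 2
G(11) = mex({0, 1, 2, 3, 4, 5}) = 6
G(12) = mex({0, 1, 2, 3, 5, 6, 7}) = 4
G(13) = mex({0, 2, 3, 4, 6, 7}) = 1
G(14) = mex({0, 1, 4, 5, 6, 7}) = 2
G(15) = mex({0, 1, 2, 3, 4, 5, 6}) = 7
G(16) = mex({0, 2, 3, 5, 6, 7}) = 1
G(17) = mex({0, 1, 2, 3, 5, 6, 7}) = 4
G(18) = mex({0, 1, 2, 4, 5, 6}) = 3
G(19) = mex({0, 1, 3, 4, 5, 7}) = 2
G(20) = mex({0, 2, 3, 4, 5, 6, 7}) = 1
Therefore G(20) = 1.

1


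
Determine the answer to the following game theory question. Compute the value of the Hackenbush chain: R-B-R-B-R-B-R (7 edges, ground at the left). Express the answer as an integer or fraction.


Edges (from ground): R-B-R-B-R-B-R
By Berlekamp's sign-expansion rule, a Blue-Red Hackenbush stalk has the value of the surreal number whose sign sequence is the edge sequence with B -> + and R -> -.
Sign sequence: -+-+-+-
Trace the sign expansion in the surreal number tree, starting from 0:
Edge 1: R (sign -) -> bounds (-inf, 0), value = -1
Edge 2: B (sign +) -> bounds (-1, 0), value = -1/2
Edge 3: R (sign -) -> bounds (-1, -1/2), value = -3/4
Edge 4: B (sign +) -> bounds (-3/4, -1/2), value = -5/8
Edge 5: R (sign -) -> bounds (-3/4, -5/8), value = -11/16
Edge 6: B (sign +) -> bounds (-11/16, -5/8), value = -21/32
Edge 7: R (sign -) -> bounds (-11/16, -21/32), value = -43/64
Game value = -43/64

-43/64


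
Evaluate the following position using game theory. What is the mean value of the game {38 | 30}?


Game = {38 | 30}, a switch {a | b} with numbers a > b.
Its thermograph has left wall a - t and right wall b + t, which meet at t = (a - b)/2, where both equal (a + b)/2. So the mast (mean value) is at (a + b)/2.
Mean = (38 + (30))/2 = 68/2 = 34

34


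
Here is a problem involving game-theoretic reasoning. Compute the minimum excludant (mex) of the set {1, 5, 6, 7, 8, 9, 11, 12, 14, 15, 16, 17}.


Set = {1, 5, 6, 7, 8, 9, 11, 12, 14, 15, 16, 17}
0 is NOT in the set. This is the mex.
mex = 0

0


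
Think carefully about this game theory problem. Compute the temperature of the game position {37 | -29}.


The game is {37 | -29}, a switch {a | b} with numbers a > b.
Cooling {a | b} by t gives {a - t | b + t}, which stops being hot when a - t = b + t, i.e. at t = (a - b)/2. So the temperature of a switch is (a - b)/2.
Temperature = (Left option - Right option) / 2
= (37 - (-29)) / 2
= 66 / 2
= 33

33


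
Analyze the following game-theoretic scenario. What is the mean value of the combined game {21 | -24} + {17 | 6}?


G1 = {21 | -24}, G2 = {17 | 6}
Each is a switch {a | b} with numbers a > b; its mean value is (a + b)/2, and mean value is additive over game sums: m(G1 + G2) = m(G1) + m(G2).
Mean of G1 = (21 + (-24))/2 = -3/2 = -3/2
Mean of G2 = (17 + (6))/2 = 23/2 = 23/2
Mean of G1 + G2 = -3/2 + 23/2 = 10

10


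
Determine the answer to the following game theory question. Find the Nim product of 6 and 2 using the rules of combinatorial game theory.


Nim multiplication is bilinear over XOR: (u XOR v) * w = (u*w) XOR (v*w).
So we split each operand into its bit components and XOR the pairwise Nim products.
6 = 2 + 4 (as XOR of powers of 2).
2 = 2 (as XOR of powers of 2).
Using the standard Nim-product table on single bits:
  2*2 = 3,   2*4 = 8,   2*8 = 12,
  4*4 = 6,   4*8 = 11,  8*8 = 13,
and  1*x = x (identity), k*l = l*k (commutative).
Pairwise Nim products:
  2 * 2 = 3
  4 * 2 = 8
XOR them: 3 XOR 8 = 11.
Result: 6 * 2 = 11 (in Nim).

11


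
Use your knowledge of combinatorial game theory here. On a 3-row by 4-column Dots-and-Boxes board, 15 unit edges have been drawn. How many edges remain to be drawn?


Grid: 3 x 4 boxes, i.e. 4 rows and 5 columns of dots.
Horizontal edges: (rows + 1) * cols = 4 * 4 = 16
Vertical edges: rows * (cols + 1) = 3 * 5 = 15
Total edges: 16 + 15 = 31
Edges drawn: 15
Remaining: 31 - 15 = 16

16


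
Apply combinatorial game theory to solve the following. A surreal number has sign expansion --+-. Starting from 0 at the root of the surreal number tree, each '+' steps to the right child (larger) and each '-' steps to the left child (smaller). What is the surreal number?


Sign expansion: --+-
Rule: track bounds (lo, hi), initially (-inf, +inf). On '+', the current value becomes lo and we move to the simplest number in (value, hi): value + 1 if hi = +inf, otherwise the midpoint (value + hi)/2. On '-', the current value becomes hi and we move to value - 1 if lo = -inf, otherwise the midpoint (lo + value)/2.
Start at 0.
Step 1: sign = -, move left. Bounds: (-inf, 0). Value = -1
Step 2: sign = -, move left. Bounds: (-inf, -1). Value = -2
Step 3: sign = +, move right. Bounds: (-2, -1). Value = -3/2
Step 4: sign = -, move left. Bounds: (-2, -3/2). Value = -7/4
The surreal number with sign expansion --+- is -7/4.

-7/4


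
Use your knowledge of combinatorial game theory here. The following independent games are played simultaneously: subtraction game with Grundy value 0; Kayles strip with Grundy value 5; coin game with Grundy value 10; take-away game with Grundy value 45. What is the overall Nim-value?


By the Sprague-Grundy theorem, the Grundy value of a sum of games is the XOR of individual Grundy values.
subtraction game: Grundy value = 0. Running XOR: 0 XOR 0 = 0
Kayles strip: Grundy value = 5. Running XOR: 0 XOR 5 = 5
coin game: Grundy value = 10. Running XOR: 5 XOR 10 = 15
take-away game: Grundy value = 45. Running XOR: 15 XOR 45 = 34
The combined Grundy value is 34.

34


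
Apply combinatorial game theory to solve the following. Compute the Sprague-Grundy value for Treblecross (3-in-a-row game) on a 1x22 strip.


Treblecross: place X on empty cells; 3-in-a-row wins.
Playing within two cells of an existing X lets the opponent win at once, so sensible play treats the cells i-2..i+2 around each X as dead. The player left with no safe cell loses, so this is a normal-play take-away game on strips of safe cells.
Placing X at cell i (0-indexed) of a strip of k safe cells leaves independent strips of sizes max(0, i-2) and max(0, k-i-3). Hence G(k) = mex{ G(max(0,i-2)) XOR G(max(0,k-i-3)) : 0 <= i < k }, with G(0) = 0.
G(1): splits (0,0):0^0=0 -> mex({0}) = 1
G(2): splits (0,0):0^0=0 -> mex({0}) = 1
G(3): splits (0,0):0^0=0 -> mex({0}) = 1
G(4): splits (0,1):0^1=1 (0,0):0^0=0 -> mex({0, 1}) = 2
G(5): splits (0,2):0^1=1 (0,1):0^1=1 (0,0):0^0=0 -> mex({0, 1}) = 2
G(6) = mex({1}) = 0
G(7) = mex({0, 1, 2}) = 3
G(8) = mex({0, 1, 2}) = 3
G(9) = mex({0, 2}) = 1
G(10) = mex({0, 2, 3}) = 1
G(11) = mex({0, 3}) = 1
G(12) = mex({1, 3}) = 0
G(13) = mex({0, 1, 2, 3}) = 4
G(14) = mex({0, 1, 2}) = 3
G(15) = mex({0, 1, 2}) = 3
G(16) = mex({0, 1, 2, 4}) = 3
G(17) = mex({0, 1, 3, 4}) = 2
G(18) = mex({0, 1, 3, 4}) = 2
G(19) = mex({0, 1, 3, 5}) = 2
G(20) = mex({0, 1, 2, 3, 5}) = 4
G(21) = mex({0, 1, 2, 3, 5}) = 4
G(22) = mex({1, 2, 6}) = 0
Therefore G(22) = 0.

0


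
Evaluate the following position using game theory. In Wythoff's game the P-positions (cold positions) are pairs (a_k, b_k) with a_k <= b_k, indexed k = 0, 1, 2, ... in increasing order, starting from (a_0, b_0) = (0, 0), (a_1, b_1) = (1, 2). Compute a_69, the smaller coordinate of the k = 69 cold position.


By Wythoff's theorem, a_k = floor(k * phi) and b_k = floor(k * phi^2) = a_k + k, where phi = (1 + sqrt(5))/2 is the golden ratio.
phi = (1 + sqrt(5))/2 = 1.618034
k = 69
k * phi = 69 * 1.618034 = 111.644345
a_69 = floor(k * phi) = 111

111


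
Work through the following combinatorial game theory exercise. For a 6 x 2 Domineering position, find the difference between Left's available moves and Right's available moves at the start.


Board is 6 x 2 (rows x cols).
Left (vertical) placements: (rows-1) * cols = 5 * 2 = 10
Right (horizontal) placements: rows * (cols-1) = 6 * 1 = 6
Advantage = Left - Right = 10 - 6 = 4

4


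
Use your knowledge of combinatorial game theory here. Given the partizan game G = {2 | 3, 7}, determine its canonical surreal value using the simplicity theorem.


Left options: {2}, max = 2
Right options: {3, 7}, min = 3
All options are numbers and max(Left) < min(Right), so by the simplicity theorem the value is the simplest (earliest-born) number strictly between 2 and 3.
No integer lies strictly between 2 and 3, so the value is the dyadic rational m/2^k in the interval with the smallest k (then m odd); search k = 1, 2, ...:
Denominator 2: 5/2 lies strictly between 2 and 3 -- found.
The simplest number in the interval is 5/2.
Game value = 5/2

5/2


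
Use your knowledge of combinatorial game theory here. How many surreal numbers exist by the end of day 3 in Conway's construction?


Day 0: {|} = 0 is born. Count = 1.
Day n: the number of surreal numbers born by day n is 2^(n+1) - 1.
By day 0: 2^1 - 1 = 1
By day 1: 2^2 - 1 = 3
By day 2: 2^3 - 1 = 7
By day 3: 2^4 - 1 = 15
By day 3: 15 surreal numbers.

15


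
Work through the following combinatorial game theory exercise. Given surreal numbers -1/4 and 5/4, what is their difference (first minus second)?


x = -1/4, y = 5/4
Converting to common denominator: 4
x = -1/4, y = 5/4
x - y = -1/4 - 5/4 = -3/2

-3/2


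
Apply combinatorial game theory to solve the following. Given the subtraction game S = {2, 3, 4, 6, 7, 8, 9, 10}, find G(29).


The subtraction set is S = {2, 3, 4, 6, 7, 8, 9, 10}.
G(k) = mex{ G(k - s) : s in S, s <= k }. We compute iteratively: G(0) = 0.
G(1) = mex({}) = 0
G(2) = mex({0}) = 1
G(3) = mex({0}) = 1
G(4) = mex({0, 1}) = 2
G(5) = mex({0, 1}) = 2
G(6) = mex({0, 1, 2}) = 3
G(7) = mex({0, 1, 2}) = 3
G(8) = mex({0, 1, 2, 3}) = 4
G(9) = mex({0, 1, 2, 3}) = 4
G(10) = mex({0, 1, 2, 3, 4}) = 5
G(11) = mex({0, 1, 2, 3, 4}) = 5
G(12) = mex({1, 2, 3, 4, 5}) = 0
G(13) = mex({1, 2, 3, 4, 5}) = 0
G(14) = mex({0, 2, 3, 4, 5}) = 1
G(15) = mex({0, 2, 3, 4, 5}) = 1
G(16) = mex({0, 1, 3, 4, 5}) = 2
G(17) = mex({0, 1, 3, 4, 5}) = 2
G(18) = mex({0, 1, 2, 4, 5}) = 3
G(19) = mex({0, 1, 2, 4, 5}) = 3
G(20) = mex({0, 1, 2, 3, 5}) = 4
G(21) = mex({0, 1, 2, 3, 5}) = 4
Observe that G(12)..G(21) = 0, 0, 1, 1, 2, 2, 3, 3, 4, 4 repeats G(0)..G(9) = 0, 0, 1, 1, 2, 2, 3, 3, 4, 4.
For k >= max(S) = 10, G(k) is determined by the previous 10 values G(k-10)..G(k-1); a window of 10 consecutive values has recurred shifted by 12, so by induction G(k + 12) = G(k) for all k >= 0: the sequence is periodic from the start with period 12.
One period: G(0..11) = 0, 0, 1, 1, 2, 2, 3, 3, 4, 4, 5, 5.
29 mod 12 = 5, so G(29) = G(5) = 2.

2


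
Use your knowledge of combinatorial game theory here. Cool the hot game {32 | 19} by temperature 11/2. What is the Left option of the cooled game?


Original game: {32 | 19} (a switch {a | b} with a > b).
Cooling by t (for t below the temperature (a - b)/2 = 13/2) taxes each move by t: {a | b} cooled by t is {a - t | b + t}.
Cooling amount: t = 11/2
Cooled Left option: 32 - 11/2 = 53/2
Cooled Right option: 19 + 11/2 = 49/2
Cooled game: {53/2 | 49/2}
Left option = 53/2

53/2


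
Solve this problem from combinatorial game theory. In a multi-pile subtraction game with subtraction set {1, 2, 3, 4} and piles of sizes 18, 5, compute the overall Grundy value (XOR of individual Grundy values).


Subtraction set: {1, 2, 3, 4}
For this subtraction set, G(n) = n mod 5 (period = max + 1 = 5).
Pile 1 (size 18): G(18) = 18 mod 5 = 3
Pile 2 (size 5): G(5) = 5 mod 5 = 0
Total Grundy value = XOR of all: 3 XOR 0 = 3

3


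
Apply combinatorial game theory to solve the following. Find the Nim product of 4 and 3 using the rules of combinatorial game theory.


Nim multiplication is bilinear over XOR: (u XOR v) * w = (u*w) XOR (v*w).
So we split each operand into its bit components and XOR the pairwise Nim products.
4 = 4 (as XOR of powers of 2).
3 = 1 + 2 (as XOR of powers of 2).
Using the standard Nim-product table on single bits:
  2*2 = 3,   2*4 = 8,   2*8 = 12,
  4*4 = 6,   4*8 = 11,  8*8 = 13,
and  1*x = x (identity), k*l = l*k (commutative).
Pairwise Nim products:
  4 * 1 = 4
  4 * 2 = 8
XOR them: 4 XOR 8 = 12.
Result: 4 * 3 = 12 (in Nim).

12


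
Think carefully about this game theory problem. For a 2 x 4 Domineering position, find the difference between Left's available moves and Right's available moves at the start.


Board is 2 x 4 (rows x cols).
Left (vertical) placements: (rows-1) * cols = 1 * 4 = 4
Right (horizontal) placements: rows * (cols-1) = 2 * 3 = 6
Advantage = Left - Right = 4 - 6 = -2

-2


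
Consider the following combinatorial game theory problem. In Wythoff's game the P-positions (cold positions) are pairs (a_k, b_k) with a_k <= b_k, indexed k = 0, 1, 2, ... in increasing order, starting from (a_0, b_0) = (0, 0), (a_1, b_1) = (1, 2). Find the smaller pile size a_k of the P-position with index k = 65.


By Wythoff's theorem, a_k = floor(k * phi) and b_k = floor(k * phi^2) = a_k + k, where phi = (1 + sqrt(5))/2 is the golden ratio.
phi = (1 + sqrt(5))/2 = 1.618034
k = 65
k * phi = 65 * 1.618034 = 105.172209
a_65 = floor(k * phi) = 105

105


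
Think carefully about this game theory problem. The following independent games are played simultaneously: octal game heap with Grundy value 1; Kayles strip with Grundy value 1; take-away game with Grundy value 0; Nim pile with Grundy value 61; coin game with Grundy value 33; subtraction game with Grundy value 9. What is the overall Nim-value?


By the Sprague-Grundy theorem, the Grundy value of a sum of games is the XOR of individual Grundy values.
octal game heap: Grundy value = 1. Running XOR: 0 XOR 1 = 1
Kayles strip: Grundy value = 1. Running XOR: 1 XOR 1 = 0
take-away game: Grundy value = 0. Running XOR: 0 XOR 0 = 0
Nim pile: Grundy value = 61. Running XOR: 0 XOR 61 = 61
coin game: Grundy value = 33. Running XOR: 61 XOR 33 = 28
subtraction game: Grundy value = 9. Running XOR: 28 XOR 9 = 21
The combined Grundy value is 21.

21


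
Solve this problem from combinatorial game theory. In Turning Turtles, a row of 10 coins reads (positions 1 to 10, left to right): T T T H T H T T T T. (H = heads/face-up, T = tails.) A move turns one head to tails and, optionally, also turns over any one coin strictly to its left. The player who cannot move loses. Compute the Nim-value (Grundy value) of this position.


Coins: T T T H T H T T T T
Key fact: a single head at position k behaves exactly like a Nim heap of size k (turning it to T and optionally flipping a coin at j < k corresponds to moving the heap from k to j, or to 0), and heads combine as a disjunctive sum (two heads at the same place would cancel, matching j XOR j = 0). So the Nim-value is the XOR of the 1-indexed positions of the heads.
Face-up positions (1-indexed): [4, 6]
XOR 0 with 4: 0 XOR 4 = 4
XOR 4 with 6: 4 XOR 6 = 2
Nim-value = 2

2


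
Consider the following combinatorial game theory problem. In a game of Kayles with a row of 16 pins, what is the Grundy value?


Kayles: a move removes 1 or 2 adjacent pins from a contiguous row.
Removing pins from a row of k leaves two independent rows (a, b) with a + b = k - 1 (one pin) or a + b = k - 2 (two pins); an end removal gives a = 0.
By Sprague-Grundy, G(k) = mex{ G(a) XOR G(b) } over all these splits. G(0) = 0.
G(1): splits (0,0):0^0=0 -> mex({0}) = 1
G(2): splits (0,1):0^1=1 (0,0):0^0=0 -> mex({0, 1}) = 2
G(3): splits (0,2):0^2=2 (1,1):1^1=0 (0,1):0^1=1 -> mex({0, 1, 2}) = 3
G(4): splits (0,3):0^3=3 (1,2):1^2=3 (0,2):0^2=2 (1,1):1^1=0 -> mex({0, 2, 3}) = 1
G(5): splits (0,4):0^1=1 (1,3):1^3=2 (2,2):2^2=0 (0,3):0^3=3 (1,2):1^2=3 -> mex({0, 1, 2, 3}) = 4
G(6) = mex({0, 1, 2, 4}) = 3
G(7) = mex({0, 1, 3, 4, 5}) = 2
G(8) = mex({0, 2, 3, 5, 6}) = 1
G(9) = mex({0, 1, 2, 3, 6, 7}) = 4
G(10) = mex({0, 1, 3, 4, 5, 7}) = 2
G(11) = mex({0, 1, 2, 3, 4, 5}) = 6
G(12) = mex({0, 1, 2, 3, 5, 6, 7}) = 4
G(13) = mex({0, 2, 3, 4, 6, 7}) = 1
G(14) = mex({0, 1, 4, 5, 6, 7}) = 2
G(15) = mex({0, 1, 2, 3, 4, 5, 6}) = 7
G(16) = mex({0, 2, 3, 5, 6, 7}) = 1
Therefore G(16) = 1.

1
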